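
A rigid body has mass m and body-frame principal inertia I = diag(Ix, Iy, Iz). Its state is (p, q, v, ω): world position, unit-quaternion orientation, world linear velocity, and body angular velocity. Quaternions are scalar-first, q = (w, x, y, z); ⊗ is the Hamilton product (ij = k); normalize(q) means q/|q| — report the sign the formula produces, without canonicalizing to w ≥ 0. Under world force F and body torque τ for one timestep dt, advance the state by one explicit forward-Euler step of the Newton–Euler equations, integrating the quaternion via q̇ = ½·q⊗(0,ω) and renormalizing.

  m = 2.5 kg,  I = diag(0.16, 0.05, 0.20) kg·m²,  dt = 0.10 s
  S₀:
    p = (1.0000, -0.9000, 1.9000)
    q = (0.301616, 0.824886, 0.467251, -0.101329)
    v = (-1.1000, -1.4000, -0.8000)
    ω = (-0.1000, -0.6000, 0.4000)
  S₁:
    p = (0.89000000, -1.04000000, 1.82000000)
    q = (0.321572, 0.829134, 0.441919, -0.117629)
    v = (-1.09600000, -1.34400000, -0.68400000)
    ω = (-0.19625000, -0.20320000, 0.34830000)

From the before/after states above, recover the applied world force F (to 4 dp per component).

F = (0.1000, 1.4000, 2.9000)

velocity change Δv = (0.00400000, 0.05600000, 0.11600000)
applied force F = (0.1000, 1.4000, 2.9000)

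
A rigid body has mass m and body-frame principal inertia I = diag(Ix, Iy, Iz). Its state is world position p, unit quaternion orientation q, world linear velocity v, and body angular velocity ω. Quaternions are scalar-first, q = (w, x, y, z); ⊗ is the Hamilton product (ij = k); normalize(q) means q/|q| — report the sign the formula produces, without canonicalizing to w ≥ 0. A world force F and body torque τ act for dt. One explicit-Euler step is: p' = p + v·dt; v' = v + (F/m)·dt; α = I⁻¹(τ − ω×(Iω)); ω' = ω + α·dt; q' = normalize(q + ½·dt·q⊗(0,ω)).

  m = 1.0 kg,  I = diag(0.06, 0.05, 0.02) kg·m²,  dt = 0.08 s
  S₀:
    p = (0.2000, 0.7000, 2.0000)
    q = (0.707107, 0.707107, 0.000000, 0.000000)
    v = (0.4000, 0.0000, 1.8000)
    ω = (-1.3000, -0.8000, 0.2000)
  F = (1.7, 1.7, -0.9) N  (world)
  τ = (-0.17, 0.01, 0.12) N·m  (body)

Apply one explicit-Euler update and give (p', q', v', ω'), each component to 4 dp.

α = I⁻¹(τ − ω×Iω) = (-2.9133, 0.4080, 6.5200)
ω + α·dt = (-1.5331, -0.7674, 0.7216)
2q̇ = q⊗(0,ω) = (0.9192391, -0.9192391, -0.7071070, -0.4242642)
updated quaternion q' = (0.7425, 0.6691, -0.0282, -0.0169)
linear accel F/m = (1.7000, 1.7000, -0.9000)
p' = p + v·dt = (0.2320, 0.7000, 2.1440)
new velocity v' = (0.5360, 0.1360, 1.7280)

p' = (0.2320, 0.7000, 2.1440)
q' = (0.7425, 0.6691, -0.0282, -0.0169)
v' = (0.5360, 0.1360, 1.7280)
ω' = (-1.5331, -0.7674, 0.7216)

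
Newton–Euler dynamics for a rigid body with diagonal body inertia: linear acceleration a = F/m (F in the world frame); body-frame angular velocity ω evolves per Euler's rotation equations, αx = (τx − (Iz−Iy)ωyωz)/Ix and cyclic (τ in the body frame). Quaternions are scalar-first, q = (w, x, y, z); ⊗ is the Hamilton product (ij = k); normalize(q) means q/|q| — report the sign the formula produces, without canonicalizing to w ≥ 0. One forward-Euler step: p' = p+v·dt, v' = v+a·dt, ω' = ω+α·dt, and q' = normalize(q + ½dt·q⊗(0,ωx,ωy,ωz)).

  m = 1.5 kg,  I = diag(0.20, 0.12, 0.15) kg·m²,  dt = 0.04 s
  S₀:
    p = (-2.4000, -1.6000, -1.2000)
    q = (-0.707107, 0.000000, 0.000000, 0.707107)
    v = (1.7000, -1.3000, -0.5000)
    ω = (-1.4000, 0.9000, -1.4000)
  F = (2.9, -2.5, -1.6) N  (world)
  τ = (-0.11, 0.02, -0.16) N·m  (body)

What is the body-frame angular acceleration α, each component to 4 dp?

gyro term ω×Iω = (-0.0378, 0.0980, 0.1008)
α = I⁻¹(τ − ω×Iω) = (-0.3610, -0.6500, -1.7387)

α = (-0.3610, -0.6500, -1.7387)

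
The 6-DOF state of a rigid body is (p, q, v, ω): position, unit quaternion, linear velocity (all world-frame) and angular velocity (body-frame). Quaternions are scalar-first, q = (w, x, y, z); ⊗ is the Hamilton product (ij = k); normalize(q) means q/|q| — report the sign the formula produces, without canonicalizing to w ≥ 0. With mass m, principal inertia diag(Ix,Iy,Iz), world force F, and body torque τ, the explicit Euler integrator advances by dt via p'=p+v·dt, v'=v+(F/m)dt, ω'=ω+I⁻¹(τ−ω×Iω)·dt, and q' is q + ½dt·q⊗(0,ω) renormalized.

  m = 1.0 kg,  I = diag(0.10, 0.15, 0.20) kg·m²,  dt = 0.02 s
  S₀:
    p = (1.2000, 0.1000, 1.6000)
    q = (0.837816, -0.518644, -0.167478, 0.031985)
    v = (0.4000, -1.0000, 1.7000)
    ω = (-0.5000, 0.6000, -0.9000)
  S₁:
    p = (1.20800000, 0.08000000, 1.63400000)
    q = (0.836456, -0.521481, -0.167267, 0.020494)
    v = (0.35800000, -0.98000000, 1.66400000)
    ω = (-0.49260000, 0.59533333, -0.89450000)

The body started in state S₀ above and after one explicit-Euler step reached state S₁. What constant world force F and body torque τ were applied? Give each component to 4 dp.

rate change Δω = (0.00740000, -0.00466667, 0.00550000)
precession coupling = (-0.0270, -0.0450, -0.0150)
τ = I·(Δω/dt) + ω₀×(Iω₀) = (0.0100, -0.0800, 0.0400)
v₁ − v₀ = (-0.04200000, 0.02000000, -0.03600000)
m·(v₁−v₀)/dt = (-2.1000, 1.0000, -1.8000)

F = (-2.1000, 1.0000, -1.8000)
τ = (0.0100, -0.0800, 0.0400)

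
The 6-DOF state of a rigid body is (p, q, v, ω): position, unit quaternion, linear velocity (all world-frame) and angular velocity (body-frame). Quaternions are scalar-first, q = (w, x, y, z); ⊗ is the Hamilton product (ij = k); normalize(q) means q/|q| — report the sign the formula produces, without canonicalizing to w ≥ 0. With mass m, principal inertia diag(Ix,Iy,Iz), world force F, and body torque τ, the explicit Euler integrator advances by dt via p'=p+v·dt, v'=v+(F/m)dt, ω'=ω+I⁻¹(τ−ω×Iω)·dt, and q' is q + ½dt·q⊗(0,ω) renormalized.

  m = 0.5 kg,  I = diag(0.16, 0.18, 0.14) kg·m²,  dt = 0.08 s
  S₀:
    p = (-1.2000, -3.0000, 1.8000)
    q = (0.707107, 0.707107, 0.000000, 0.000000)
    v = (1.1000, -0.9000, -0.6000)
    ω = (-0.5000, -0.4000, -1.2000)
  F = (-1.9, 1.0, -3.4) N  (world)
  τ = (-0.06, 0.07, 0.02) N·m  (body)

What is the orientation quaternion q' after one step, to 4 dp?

Hamilton product q⊗(0,ω) = (0.3535535, -0.3535535, 0.5656856, -1.1313712)
updated quaternion q' = (0.7202, 0.6919, 0.0226, -0.0452)

q' = (0.7202, 0.6919, 0.0226, -0.0452)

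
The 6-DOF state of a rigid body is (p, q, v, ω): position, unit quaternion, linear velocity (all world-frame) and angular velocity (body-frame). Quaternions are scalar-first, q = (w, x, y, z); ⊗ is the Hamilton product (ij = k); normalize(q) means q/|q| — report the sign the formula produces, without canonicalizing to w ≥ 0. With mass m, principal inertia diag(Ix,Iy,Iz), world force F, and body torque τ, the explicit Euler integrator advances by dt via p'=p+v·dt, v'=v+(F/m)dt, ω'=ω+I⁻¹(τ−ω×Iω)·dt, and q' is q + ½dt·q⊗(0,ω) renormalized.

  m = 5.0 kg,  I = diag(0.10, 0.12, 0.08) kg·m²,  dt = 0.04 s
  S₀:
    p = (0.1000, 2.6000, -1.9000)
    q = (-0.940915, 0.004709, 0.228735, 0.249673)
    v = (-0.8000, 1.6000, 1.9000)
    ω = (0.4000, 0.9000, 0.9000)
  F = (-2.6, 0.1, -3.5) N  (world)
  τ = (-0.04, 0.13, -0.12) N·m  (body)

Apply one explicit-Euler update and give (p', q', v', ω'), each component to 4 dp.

angular accel α = (-0.0760, 1.0233, -1.5900)
ω' = ω + α·dt = (0.3970, 0.9409, 0.8364)
q⊗(0,ω) = (-0.4324508, -0.3952102, -0.7511924, -0.9340794)
q' = normalize(q + ½dt·q⊗(0,ω)) = (-0.9492, -0.0032, 0.2136, 0.2309)
new position p' = (0.0680, 2.6640, -1.8240)
v + (F/m)dt = (-0.8208, 1.6008, 1.8720)

p' = (0.0680, 2.6640, -1.8240)
q' = (-0.9492, -0.0032, 0.2136, 0.2309)
v' = (-0.8208, 1.6008, 1.8720)
ω' = (0.3970, 0.9409, 0.8364)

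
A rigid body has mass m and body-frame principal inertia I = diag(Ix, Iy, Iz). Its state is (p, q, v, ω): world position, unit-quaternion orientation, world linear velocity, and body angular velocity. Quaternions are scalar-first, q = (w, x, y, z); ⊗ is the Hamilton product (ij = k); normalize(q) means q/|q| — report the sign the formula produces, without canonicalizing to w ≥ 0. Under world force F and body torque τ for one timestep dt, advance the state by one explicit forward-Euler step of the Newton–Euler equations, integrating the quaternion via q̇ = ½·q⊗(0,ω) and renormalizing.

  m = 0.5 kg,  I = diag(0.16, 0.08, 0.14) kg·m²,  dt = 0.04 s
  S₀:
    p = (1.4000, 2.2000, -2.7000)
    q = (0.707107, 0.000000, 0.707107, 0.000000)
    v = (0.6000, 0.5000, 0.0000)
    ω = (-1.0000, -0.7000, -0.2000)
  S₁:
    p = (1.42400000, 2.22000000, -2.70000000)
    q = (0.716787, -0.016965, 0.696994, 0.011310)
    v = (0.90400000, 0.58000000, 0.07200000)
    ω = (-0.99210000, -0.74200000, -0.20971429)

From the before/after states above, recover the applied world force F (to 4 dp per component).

F = (3.8000, 1.0000, 0.9000)

v₁ − v₀ = (0.30400000, 0.08000000, 0.07200000)
applied force F = (3.8000, 1.0000, 0.9000)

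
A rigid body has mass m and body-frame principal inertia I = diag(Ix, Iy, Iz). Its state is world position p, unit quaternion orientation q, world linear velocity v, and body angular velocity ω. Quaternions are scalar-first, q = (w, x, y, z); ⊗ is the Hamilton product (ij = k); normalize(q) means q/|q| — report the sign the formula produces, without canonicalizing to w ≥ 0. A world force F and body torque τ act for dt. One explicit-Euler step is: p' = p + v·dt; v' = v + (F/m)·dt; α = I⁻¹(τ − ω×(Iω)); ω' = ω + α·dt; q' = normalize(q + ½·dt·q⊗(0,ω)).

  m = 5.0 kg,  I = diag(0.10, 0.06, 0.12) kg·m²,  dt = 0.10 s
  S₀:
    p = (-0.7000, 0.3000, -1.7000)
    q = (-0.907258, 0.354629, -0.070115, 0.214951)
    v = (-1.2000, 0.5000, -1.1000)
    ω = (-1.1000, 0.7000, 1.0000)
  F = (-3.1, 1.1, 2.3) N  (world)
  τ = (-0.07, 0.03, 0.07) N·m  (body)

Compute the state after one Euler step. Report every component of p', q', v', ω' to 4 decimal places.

p' = (-0.8200, 0.3500, -1.8100)
q' = (-0.8930, 0.3922, -0.1310, 0.1775)
v' = (-1.2620, 0.5220, -1.0540)
ω' = (-1.2120, 0.7133, 1.0327)

new position p' = (-0.8200, 0.3500, -1.8100)
new velocity v' = (-1.2620, 0.5220, -1.0540)
(τ − ω×Iω)/I = (-1.1200, 0.1333, 0.3267)
ω + α·dt = (-1.2120, 0.7133, 1.0327)
2q̇ = q⊗(0,ω) = (0.2242214, 0.7774031, -1.2261557, -0.7361442)
q' = normalize(q + ½dt·q⊗(0,ω)) = (-0.8930, 0.3922, -0.1310, 0.1775)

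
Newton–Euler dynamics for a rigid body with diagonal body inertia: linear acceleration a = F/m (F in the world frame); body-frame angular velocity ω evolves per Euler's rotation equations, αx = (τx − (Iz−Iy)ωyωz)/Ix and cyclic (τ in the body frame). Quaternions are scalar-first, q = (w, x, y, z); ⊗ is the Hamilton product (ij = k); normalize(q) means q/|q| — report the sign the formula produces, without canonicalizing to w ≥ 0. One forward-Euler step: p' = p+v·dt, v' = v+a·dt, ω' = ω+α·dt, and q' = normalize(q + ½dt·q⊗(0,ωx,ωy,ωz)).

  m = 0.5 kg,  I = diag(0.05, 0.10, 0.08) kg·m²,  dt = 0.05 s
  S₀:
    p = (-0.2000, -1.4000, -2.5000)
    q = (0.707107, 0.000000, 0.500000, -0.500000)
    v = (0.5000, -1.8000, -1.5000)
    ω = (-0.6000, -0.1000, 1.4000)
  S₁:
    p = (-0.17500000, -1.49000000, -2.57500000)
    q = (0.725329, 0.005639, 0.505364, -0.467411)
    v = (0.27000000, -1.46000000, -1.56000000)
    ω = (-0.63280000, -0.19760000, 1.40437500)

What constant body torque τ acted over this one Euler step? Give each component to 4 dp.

τ = (-0.0300, -0.1700, 0.0100)

rate change Δω = (-0.03280000, -0.09760000, 0.00437500)
I·α + gyro = (-0.0300, -0.1700, 0.0100)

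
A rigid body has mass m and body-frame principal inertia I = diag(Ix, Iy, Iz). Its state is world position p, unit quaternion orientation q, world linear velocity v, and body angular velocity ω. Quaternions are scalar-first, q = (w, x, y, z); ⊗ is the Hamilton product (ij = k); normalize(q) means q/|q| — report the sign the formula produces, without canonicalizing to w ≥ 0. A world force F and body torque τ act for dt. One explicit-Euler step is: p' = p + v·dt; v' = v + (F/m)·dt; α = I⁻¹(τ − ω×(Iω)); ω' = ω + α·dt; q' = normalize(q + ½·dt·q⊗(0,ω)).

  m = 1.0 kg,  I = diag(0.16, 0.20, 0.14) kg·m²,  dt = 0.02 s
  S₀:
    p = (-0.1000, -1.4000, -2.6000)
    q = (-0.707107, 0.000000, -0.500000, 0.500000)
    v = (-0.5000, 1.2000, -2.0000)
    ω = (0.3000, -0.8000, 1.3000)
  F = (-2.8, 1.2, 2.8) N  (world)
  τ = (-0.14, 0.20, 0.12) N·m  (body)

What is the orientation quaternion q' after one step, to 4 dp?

2q̇ = q⊗(0,ω) = (-1.0500000, -0.4621321, 0.7156856, -0.7692391)
q' = normalize(q + ½dt·q⊗(0,ω)) = (-0.7175, -0.0046, -0.4928, 0.4922)

q' = (-0.7175, -0.0046, -0.4928, 0.4922)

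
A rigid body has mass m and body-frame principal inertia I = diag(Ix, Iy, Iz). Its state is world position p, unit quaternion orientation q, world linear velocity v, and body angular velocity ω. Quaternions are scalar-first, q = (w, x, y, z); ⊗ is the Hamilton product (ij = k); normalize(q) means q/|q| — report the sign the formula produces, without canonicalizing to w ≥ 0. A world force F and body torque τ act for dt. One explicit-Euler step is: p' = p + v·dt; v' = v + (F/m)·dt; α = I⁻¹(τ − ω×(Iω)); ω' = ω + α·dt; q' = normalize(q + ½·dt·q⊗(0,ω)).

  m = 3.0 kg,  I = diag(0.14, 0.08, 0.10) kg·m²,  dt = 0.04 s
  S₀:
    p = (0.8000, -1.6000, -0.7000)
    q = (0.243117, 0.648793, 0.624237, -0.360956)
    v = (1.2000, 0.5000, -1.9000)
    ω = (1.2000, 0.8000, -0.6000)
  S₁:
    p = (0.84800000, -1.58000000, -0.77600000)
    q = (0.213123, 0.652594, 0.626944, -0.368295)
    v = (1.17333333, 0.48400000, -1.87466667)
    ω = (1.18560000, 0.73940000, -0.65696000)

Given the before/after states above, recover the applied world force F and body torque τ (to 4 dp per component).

F = (-2.0000, -1.2000, 1.9000)
τ = (-0.0600, -0.1500, -0.2000)

velocity change Δv = (-0.02666667, -0.01600000, 0.02533333)
applied force F = (-2.0000, -1.2000, 1.9000)
rate change Δω = (-0.01440000, -0.06060000, -0.05696000)
precession coupling = (-0.0096, -0.0288, -0.0576)
τ = I·(Δω/dt) + ω₀×(Iω₀) = (-0.0600, -0.1500, -0.2000)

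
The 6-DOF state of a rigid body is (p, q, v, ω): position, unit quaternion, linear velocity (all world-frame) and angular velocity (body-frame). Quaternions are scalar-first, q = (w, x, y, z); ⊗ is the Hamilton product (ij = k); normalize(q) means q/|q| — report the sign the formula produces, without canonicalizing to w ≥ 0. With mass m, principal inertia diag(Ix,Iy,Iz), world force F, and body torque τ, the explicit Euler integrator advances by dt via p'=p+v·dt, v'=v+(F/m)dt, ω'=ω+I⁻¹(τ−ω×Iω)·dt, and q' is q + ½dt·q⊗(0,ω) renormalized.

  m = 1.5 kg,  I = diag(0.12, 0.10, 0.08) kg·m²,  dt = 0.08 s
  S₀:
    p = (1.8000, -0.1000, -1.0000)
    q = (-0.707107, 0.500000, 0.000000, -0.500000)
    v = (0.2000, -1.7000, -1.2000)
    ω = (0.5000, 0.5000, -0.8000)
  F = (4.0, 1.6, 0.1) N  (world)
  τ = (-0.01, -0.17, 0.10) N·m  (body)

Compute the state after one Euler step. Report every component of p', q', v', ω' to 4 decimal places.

ω×(Iω) gyroscopic = (0.0080, -0.0160, -0.0050)
angular accel α = (-0.1500, -1.5400, 1.3125)
ω + α·dt = (0.4880, 0.3768, -0.6950)
2q̇ = q⊗(0,ω) = (-0.6500000, -0.1035535, -0.2035535, 0.8156856)
updated quaternion q' = (-0.7324, 0.4954, -0.0081, -0.4669)
a = (2.6667, 1.0667, 0.0667)
p + v·dt = (1.8160, -0.2360, -1.0960)
v + (F/m)dt = (0.4133, -1.6147, -1.1947)

p' = (1.8160, -0.2360, -1.0960)
q' = (-0.7324, 0.4954, -0.0081, -0.4669)
v' = (0.4133, -1.6147, -1.1947)
ω' = (0.4880, 0.3768, -0.6950)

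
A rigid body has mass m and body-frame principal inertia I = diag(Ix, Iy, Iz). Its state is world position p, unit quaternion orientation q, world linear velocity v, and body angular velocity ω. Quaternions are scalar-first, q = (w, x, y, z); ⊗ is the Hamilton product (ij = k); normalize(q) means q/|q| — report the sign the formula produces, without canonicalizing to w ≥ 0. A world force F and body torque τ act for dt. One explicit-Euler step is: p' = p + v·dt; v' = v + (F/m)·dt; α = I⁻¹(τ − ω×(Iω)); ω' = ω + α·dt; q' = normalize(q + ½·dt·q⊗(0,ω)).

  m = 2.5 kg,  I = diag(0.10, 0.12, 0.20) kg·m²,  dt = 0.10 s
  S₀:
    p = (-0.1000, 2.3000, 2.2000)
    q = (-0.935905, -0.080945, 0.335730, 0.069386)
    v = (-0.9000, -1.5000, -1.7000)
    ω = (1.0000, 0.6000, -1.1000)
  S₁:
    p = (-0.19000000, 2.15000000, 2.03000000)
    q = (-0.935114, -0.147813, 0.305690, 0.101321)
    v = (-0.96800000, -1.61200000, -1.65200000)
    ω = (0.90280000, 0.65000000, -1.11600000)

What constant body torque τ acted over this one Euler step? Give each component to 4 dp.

ω₁ − ω₀ = (-0.09720000, 0.05000000, -0.01600000)
applied torque τ = (-0.1500, 0.1700, -0.0200)

τ = (-0.1500, 0.1700, -0.0200)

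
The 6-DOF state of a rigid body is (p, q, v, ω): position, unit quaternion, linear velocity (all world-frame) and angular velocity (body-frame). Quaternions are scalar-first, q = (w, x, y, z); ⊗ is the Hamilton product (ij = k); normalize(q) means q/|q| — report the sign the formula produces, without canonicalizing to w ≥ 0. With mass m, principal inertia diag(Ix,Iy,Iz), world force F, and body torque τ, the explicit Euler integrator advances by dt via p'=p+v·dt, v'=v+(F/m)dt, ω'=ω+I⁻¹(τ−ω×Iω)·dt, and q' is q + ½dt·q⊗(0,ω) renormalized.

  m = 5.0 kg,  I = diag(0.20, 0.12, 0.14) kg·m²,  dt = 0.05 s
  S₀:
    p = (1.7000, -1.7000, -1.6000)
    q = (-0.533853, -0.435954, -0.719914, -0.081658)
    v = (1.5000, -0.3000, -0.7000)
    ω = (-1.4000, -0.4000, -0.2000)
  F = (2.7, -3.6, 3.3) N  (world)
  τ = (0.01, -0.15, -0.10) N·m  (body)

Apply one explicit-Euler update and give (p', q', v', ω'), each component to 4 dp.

ω×(Iω) gyroscopic = (0.0016, 0.0168, -0.0448)
α = I⁻¹(τ − ω×Iω) = (0.0420, -1.3900, -0.3943)
ω' = ω + α·dt = (-1.3979, -0.4695, -0.2197)
Hamilton product q⊗(0,ω) = (-0.9146328, 0.8587138, 0.2406716, -0.7267274)
q' = normalize(q + ½dt·q⊗(0,ω)) = (-0.5563, -0.4142, -0.7134, -0.0998)
a = (0.5400, -0.7200, 0.6600)
p + v·dt = (1.7750, -1.7150, -1.6350)
v' = v + a·dt = (1.5270, -0.3360, -0.6670)

p' = (1.7750, -1.7150, -1.6350)
q' = (-0.5563, -0.4142, -0.7134, -0.0998)
v' = (1.5270, -0.3360, -0.6670)
ω' = (-1.3979, -0.4695, -0.2197)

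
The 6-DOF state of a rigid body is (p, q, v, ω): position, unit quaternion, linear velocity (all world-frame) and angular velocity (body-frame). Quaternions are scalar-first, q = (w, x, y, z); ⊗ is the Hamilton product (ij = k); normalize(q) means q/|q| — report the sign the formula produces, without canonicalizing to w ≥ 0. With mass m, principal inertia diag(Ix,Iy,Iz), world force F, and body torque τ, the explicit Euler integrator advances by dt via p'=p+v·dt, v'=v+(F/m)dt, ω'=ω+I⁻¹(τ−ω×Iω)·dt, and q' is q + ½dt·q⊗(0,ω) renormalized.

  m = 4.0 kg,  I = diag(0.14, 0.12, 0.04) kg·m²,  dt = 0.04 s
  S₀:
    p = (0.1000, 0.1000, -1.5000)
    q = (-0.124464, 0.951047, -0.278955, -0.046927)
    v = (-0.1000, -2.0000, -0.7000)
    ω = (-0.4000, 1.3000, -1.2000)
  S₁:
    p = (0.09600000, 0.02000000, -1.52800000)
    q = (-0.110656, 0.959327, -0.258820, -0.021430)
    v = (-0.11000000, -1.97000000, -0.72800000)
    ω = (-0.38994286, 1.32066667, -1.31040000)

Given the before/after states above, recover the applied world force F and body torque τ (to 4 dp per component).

rate change Δω = (0.01005714, 0.02066667, -0.11040000)
precession coupling = (0.1248, 0.0480, 0.0104)
applied torque τ = (0.1600, 0.1100, -0.1000)
Δv = v₁−v₀ = (-0.01000000, 0.03000000, -0.02800000)
applied force F = (-1.0000, 3.0000, -2.8000)

F = (-1.0000, 3.0000, -2.8000)
τ = (0.1600, 0.1100, -0.1000)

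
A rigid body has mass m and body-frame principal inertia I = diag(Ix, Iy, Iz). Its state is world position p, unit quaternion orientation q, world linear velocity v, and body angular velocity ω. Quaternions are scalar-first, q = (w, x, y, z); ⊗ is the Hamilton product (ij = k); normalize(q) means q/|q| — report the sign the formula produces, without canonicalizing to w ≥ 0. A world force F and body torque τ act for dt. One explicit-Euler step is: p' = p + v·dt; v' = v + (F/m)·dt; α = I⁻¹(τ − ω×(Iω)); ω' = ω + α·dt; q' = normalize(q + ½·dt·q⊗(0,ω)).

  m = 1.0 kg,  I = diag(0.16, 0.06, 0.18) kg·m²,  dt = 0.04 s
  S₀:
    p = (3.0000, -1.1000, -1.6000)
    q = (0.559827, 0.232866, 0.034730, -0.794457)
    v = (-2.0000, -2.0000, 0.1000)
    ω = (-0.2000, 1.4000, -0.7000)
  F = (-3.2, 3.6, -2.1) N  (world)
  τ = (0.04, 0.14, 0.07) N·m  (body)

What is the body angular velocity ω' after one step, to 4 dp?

gyro term ω×Iω = (-0.1176, -0.0028, 0.0280)
angular accel α = (0.9850, 2.3800, 0.2333)
ω' = ω + α·dt = (-0.1606, 1.4952, -0.6907)

ω' = (-0.1606, 1.4952, -0.6907)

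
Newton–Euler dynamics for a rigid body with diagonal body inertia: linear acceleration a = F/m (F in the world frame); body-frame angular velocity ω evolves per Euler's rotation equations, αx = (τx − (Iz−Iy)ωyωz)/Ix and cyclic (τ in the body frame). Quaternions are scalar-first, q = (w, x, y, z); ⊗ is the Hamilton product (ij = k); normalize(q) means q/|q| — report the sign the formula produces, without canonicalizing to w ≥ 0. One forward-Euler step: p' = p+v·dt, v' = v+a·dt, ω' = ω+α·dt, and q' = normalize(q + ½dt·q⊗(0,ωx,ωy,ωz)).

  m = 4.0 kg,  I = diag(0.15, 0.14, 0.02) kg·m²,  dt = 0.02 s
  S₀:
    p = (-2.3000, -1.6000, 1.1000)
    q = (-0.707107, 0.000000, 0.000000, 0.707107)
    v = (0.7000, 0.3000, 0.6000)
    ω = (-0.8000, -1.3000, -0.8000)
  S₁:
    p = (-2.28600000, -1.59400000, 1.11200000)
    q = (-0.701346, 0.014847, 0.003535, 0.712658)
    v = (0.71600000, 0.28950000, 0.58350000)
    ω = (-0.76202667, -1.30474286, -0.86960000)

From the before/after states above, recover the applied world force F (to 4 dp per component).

F = (3.2000, -2.1000, -3.3000)

Δv = v₁−v₀ = (0.01600000, -0.01050000, -0.01650000)
F = m·Δv/dt = (3.2000, -2.1000, -3.3000)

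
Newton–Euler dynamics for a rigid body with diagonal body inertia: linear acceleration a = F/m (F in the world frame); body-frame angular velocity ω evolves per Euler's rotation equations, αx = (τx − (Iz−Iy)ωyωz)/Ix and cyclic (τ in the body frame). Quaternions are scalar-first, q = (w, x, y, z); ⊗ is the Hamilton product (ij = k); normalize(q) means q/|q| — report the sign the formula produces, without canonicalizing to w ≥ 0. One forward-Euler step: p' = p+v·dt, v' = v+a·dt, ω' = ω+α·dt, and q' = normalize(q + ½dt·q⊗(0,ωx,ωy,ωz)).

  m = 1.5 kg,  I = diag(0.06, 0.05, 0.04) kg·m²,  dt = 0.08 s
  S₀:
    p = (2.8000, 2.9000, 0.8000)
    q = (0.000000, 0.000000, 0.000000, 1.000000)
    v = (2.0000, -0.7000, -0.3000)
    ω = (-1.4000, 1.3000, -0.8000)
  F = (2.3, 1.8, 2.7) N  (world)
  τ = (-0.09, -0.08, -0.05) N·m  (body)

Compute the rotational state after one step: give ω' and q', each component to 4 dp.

angular accel α = (-1.6733, -2.0480, -1.7050)
new body rate ω' = (-1.5339, 1.1362, -0.9364)
q⊗(0,ω) = (0.8000000, -1.3000000, -1.4000000, 0.0000000)
q' = normalize(q + ½dt·q⊗(0,ω)) = (0.0319, -0.0518, -0.0558, 0.9966)

ω' = (-1.5339, 1.1362, -0.9364)
q' = (0.0319, -0.0518, -0.0558, 0.9966)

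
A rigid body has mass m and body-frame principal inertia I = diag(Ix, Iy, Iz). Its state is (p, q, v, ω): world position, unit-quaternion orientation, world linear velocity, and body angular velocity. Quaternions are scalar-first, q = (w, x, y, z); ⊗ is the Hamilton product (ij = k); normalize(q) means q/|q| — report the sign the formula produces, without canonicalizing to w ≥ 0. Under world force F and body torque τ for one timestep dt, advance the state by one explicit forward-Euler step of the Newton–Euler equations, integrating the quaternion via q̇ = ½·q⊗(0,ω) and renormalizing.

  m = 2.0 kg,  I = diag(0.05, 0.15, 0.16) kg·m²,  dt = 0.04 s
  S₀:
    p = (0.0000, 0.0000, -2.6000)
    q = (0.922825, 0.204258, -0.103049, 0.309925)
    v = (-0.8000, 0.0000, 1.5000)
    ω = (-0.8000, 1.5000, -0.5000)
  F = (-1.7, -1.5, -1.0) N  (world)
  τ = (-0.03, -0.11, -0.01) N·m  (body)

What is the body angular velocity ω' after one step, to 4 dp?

angular accel α = (-0.4500, -0.4400, 0.6875)
ω + α·dt = (-0.8180, 1.4824, -0.4725)

ω' = (-0.8180, 1.4824, -0.4725)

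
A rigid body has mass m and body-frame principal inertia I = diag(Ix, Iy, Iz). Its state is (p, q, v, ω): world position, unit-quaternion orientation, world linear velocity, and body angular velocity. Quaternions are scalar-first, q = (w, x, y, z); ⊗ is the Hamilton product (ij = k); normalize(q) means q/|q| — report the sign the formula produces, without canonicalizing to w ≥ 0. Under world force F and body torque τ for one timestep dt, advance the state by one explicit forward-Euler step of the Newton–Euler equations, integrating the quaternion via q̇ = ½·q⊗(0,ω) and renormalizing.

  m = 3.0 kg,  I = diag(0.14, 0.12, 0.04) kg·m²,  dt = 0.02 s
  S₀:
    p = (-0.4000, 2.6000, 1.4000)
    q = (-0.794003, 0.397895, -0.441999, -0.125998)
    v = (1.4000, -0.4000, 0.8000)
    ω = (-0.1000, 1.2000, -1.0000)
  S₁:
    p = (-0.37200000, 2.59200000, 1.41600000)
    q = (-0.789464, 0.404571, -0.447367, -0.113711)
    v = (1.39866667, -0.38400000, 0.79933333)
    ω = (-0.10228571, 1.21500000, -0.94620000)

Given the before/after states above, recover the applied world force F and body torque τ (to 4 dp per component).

rate change Δω = (-0.00228571, 0.01500000, 0.05380000)
applied torque τ = (0.0800, 0.1000, 0.1100)
Δv = v₁−v₀ = (-0.00133333, 0.01600000, -0.00066667)
applied force F = (-0.2000, 2.4000, -0.1000)

F = (-0.2000, 2.4000, -0.1000)
τ = (0.0800, 0.1000, 0.1100)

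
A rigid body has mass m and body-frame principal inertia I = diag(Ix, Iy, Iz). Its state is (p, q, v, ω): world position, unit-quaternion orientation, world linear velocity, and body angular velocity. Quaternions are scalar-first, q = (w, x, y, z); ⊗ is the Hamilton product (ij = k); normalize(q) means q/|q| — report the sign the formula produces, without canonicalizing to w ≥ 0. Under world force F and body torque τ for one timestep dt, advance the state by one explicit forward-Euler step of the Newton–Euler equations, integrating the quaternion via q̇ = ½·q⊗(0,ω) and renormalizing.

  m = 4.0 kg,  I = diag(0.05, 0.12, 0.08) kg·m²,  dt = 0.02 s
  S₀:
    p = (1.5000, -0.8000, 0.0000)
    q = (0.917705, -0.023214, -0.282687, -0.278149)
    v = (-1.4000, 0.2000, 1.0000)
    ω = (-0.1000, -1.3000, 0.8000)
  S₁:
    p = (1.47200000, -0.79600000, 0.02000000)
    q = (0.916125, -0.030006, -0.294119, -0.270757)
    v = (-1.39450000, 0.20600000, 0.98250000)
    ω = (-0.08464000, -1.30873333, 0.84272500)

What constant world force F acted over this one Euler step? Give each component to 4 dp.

F = (1.1000, 1.2000, -3.5000)

v₁ − v₀ = (0.00550000, 0.00600000, -0.01750000)
applied force F = (1.1000, 1.2000, -3.5000)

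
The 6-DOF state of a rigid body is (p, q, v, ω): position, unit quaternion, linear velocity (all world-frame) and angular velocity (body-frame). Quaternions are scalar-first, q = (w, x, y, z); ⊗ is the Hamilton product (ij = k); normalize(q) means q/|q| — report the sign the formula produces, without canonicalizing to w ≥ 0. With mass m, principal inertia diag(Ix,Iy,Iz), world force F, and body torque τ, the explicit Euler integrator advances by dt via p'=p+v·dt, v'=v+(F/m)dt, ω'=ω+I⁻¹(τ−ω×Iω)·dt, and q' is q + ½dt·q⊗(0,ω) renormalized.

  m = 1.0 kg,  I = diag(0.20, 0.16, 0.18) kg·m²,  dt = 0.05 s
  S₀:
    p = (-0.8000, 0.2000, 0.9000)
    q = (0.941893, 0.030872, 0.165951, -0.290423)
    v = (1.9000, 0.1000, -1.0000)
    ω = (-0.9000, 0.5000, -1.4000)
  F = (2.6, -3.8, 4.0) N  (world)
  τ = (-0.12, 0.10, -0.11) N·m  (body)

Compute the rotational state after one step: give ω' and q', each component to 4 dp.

ω×(Iω) gyroscopic = (-0.0140, 0.0252, 0.0180)
(τ − ω×Iω)/I = (-0.5300, 0.4675, -0.7111)
ω' = ω + α·dt = (-0.9265, 0.5234, -1.4356)
2q̇ = q⊗(0,ω) = (-0.4617829, -0.9348236, 0.7755480, -1.1538583)
q' = normalize(q + ½dt·q⊗(0,ω)) = (0.9295, 0.0075, 0.1852, -0.3190)

ω' = (-0.9265, 0.5234, -1.4356)
q' = (0.9295, 0.0075, 0.1852, -0.3190)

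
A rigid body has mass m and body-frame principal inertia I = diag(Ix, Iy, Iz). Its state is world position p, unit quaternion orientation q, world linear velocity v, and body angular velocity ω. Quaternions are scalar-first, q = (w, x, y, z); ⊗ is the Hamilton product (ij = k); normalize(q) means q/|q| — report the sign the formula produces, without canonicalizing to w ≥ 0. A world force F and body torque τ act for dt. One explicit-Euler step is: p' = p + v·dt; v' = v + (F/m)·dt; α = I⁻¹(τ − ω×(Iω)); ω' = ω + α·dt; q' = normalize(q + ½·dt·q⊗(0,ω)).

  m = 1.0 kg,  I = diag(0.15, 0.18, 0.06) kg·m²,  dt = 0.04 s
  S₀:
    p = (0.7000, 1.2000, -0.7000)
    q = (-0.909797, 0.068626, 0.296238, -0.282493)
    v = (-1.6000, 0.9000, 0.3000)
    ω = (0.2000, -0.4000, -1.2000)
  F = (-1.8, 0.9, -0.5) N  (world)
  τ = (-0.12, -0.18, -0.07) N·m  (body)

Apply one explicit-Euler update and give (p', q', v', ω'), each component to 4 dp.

precession coupling ω×(Iω) = (-0.0576, -0.0216, -0.0024)
α = I⁻¹(τ − ω×Iω) = (-0.4160, -0.8800, -1.1267)
ω' = ω + α·dt = (0.1834, -0.4352, -1.2451)
2q̇ = q⊗(0,ω) = (-0.2342216, -0.6504422, 0.3897714, 1.0050584)
q' = normalize(q + ½dt·q⊗(0,ω)) = (-0.9142, 0.0556, 0.3039, -0.2623)
p' = p + v·dt = (0.6360, 1.2360, -0.6880)
v + (F/m)dt = (-1.6720, 0.9360, 0.2800)

p' = (0.6360, 1.2360, -0.6880)
q' = (-0.9142, 0.0556, 0.3039, -0.2623)
v' = (-1.6720, 0.9360, 0.2800)
ω' = (0.1834, -0.4352, -1.2451)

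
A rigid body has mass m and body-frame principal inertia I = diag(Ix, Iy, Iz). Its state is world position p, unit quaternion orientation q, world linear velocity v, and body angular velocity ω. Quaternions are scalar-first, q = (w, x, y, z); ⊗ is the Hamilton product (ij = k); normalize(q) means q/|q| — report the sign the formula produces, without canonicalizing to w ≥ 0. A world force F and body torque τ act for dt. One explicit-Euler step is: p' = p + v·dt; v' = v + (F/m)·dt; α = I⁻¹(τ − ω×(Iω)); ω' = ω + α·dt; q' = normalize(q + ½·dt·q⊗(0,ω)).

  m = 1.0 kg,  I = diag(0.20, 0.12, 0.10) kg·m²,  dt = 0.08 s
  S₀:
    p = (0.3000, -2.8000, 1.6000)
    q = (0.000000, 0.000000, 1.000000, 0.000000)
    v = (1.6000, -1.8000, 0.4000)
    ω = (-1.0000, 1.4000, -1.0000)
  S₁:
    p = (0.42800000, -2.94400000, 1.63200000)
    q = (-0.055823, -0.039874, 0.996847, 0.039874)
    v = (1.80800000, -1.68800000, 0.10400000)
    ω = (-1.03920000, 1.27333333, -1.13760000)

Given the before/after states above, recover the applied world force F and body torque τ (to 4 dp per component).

F = (2.6000, 1.4000, -3.7000)
τ = (-0.0700, -0.0900, -0.0600)

ω₁ − ω₀ = (-0.03920000, -0.12666667, -0.13760000)
gyro term ω₀×Iω₀ = (0.0280, 0.1000, 0.1120)
I·α + gyro = (-0.0700, -0.0900, -0.0600)
Δv = v₁−v₀ = (0.20800000, 0.11200000, -0.29600000)
F = m·Δv/dt = (2.6000, 1.4000, -3.7000)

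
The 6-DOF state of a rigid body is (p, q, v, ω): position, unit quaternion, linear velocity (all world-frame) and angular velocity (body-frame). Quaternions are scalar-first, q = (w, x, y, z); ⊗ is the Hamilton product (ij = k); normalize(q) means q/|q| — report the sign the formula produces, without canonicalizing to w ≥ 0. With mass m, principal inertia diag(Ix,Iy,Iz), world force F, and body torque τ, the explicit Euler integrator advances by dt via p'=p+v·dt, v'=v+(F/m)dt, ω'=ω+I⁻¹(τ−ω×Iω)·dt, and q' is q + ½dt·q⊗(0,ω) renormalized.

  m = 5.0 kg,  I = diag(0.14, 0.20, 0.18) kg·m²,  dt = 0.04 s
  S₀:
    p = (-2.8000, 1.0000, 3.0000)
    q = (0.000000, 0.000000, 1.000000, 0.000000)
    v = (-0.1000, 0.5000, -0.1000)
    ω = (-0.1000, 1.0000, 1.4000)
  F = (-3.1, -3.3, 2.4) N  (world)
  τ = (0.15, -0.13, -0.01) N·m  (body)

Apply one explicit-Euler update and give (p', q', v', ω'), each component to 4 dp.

p + v·dt = (-2.8040, 1.0200, 2.9960)
new velocity v' = (-0.1248, 0.4736, -0.0808)
precession coupling ω×(Iω) = (-0.0280, 0.0056, -0.0060)
(τ − ω×Iω)/I = (1.2714, -0.6780, -0.0222)
ω' = ω + α·dt = (-0.0491, 0.9729, 1.3991)
Hamilton product q⊗(0,ω) = (-1.0000000, 1.4000000, 0.0000000, 0.1000000)
q' = normalize(q + ½dt·q⊗(0,ω)) = (-0.0200, 0.0280, 0.9994, 0.0020)

p' = (-2.8040, 1.0200, 2.9960)
q' = (-0.0200, 0.0280, 0.9994, 0.0020)
v' = (-0.1248, 0.4736, -0.0808)
ω' = (-0.0491, 0.9729, 1.3991)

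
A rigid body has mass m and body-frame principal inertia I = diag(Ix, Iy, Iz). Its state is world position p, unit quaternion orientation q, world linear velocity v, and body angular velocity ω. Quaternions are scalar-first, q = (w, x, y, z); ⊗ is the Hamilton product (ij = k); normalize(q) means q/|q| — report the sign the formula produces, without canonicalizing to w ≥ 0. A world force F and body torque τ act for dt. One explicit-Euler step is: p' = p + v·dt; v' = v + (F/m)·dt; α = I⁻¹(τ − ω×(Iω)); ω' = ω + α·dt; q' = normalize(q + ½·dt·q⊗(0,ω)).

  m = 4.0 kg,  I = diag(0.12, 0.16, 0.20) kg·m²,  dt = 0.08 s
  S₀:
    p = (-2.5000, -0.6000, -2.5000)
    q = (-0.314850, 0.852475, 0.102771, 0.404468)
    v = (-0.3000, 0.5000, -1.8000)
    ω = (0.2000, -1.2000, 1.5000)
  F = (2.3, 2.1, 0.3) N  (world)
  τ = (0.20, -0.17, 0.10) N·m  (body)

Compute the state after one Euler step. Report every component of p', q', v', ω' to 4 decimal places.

p + v·dt = (-2.5240, -0.5600, -2.6440)
new velocity v' = (-0.2540, 0.5420, -1.7940)
(τ − ω×Iω)/I = (2.2667, -0.9125, 0.5480)
new body rate ω' = (0.3813, -1.2730, 1.5438)
Hamilton product q⊗(0,ω) = (-0.6538718, 0.5765481, -0.8199989, -1.5157992)
updated quaternion q' = (-0.3400, 0.8729, 0.0698, 0.3428)

p' = (-2.5240, -0.5600, -2.6440)
q' = (-0.3400, 0.8729, 0.0698, 0.3428)
v' = (-0.2540, 0.5420, -1.7940)
ω' = (0.3813, -1.2730, 1.5438)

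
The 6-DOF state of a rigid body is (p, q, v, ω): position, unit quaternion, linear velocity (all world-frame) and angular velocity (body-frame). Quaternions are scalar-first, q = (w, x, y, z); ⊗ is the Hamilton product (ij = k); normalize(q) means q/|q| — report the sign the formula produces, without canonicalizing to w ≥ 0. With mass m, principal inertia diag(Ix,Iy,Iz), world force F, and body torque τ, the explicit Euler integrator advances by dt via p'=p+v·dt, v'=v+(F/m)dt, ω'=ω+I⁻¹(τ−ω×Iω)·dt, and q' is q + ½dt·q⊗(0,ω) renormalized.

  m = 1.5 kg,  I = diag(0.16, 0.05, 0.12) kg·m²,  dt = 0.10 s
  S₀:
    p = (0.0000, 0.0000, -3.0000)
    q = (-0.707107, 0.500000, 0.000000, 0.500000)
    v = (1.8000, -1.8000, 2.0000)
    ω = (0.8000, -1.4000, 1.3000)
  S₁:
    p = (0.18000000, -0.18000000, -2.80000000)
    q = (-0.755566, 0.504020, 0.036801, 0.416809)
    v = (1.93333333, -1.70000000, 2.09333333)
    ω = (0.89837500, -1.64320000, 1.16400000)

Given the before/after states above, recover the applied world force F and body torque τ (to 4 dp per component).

rate change Δω = (0.09837500, -0.24320000, -0.13600000)
gyro term ω₀×Iω₀ = (-0.1274, 0.0416, 0.1232)
τ = I·(Δω/dt) + ω₀×(Iω₀) = (0.0300, -0.0800, -0.0400)
velocity change Δv = (0.13333333, 0.10000000, 0.09333333)
m·(v₁−v₀)/dt = (2.0000, 1.5000, 1.4000)

F = (2.0000, 1.5000, 1.4000)
τ = (0.0300, -0.0800, -0.0400)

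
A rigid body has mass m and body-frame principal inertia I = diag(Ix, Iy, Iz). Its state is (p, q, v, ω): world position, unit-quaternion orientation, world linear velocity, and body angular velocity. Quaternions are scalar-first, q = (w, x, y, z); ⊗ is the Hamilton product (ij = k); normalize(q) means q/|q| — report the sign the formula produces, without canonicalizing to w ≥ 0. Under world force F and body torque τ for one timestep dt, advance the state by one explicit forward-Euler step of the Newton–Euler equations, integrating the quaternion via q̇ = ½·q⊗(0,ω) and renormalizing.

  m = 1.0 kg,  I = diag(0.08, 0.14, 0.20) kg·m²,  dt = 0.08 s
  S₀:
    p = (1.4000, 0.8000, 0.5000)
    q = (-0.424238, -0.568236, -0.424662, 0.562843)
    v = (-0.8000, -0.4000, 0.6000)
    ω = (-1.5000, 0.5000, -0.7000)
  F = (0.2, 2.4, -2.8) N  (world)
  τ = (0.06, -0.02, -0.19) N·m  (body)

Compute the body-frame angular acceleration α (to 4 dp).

α = (1.0125, 0.7571, -0.7250)

gyro term ω×Iω = (-0.0210, -0.1260, -0.0450)
α = I⁻¹(τ − ω×Iω) = (1.0125, 0.7571, -0.7250)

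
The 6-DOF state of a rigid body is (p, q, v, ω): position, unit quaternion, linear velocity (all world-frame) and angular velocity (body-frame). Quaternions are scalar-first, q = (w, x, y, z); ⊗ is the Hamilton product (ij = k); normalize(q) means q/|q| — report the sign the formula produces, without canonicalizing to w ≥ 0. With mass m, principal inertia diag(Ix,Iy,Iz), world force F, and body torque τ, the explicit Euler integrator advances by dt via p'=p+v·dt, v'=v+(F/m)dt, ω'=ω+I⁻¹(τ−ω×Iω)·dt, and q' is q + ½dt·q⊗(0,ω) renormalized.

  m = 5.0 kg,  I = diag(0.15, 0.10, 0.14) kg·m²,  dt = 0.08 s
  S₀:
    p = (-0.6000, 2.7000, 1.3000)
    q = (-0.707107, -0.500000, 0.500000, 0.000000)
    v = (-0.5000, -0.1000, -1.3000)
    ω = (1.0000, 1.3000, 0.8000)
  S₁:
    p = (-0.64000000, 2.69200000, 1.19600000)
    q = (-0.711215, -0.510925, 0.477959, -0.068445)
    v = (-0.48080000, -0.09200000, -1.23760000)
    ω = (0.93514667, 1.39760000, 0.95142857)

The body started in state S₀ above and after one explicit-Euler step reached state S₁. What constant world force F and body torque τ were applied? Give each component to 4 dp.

velocity change Δv = (0.01920000, 0.00800000, 0.06240000)
m·(v₁−v₀)/dt = (1.2000, 0.5000, 3.9000)
Δω = ω₁−ω₀ = (-0.06485333, 0.09760000, 0.15142857)
ω₀×(Iω₀) = (0.0416, 0.0080, -0.0650)
τ = I·(Δω/dt) + ω₀×(Iω₀) = (-0.0800, 0.1300, 0.2000)

F = (1.2000, 0.5000, 3.9000)
τ = (-0.0800, 0.1300, 0.2000)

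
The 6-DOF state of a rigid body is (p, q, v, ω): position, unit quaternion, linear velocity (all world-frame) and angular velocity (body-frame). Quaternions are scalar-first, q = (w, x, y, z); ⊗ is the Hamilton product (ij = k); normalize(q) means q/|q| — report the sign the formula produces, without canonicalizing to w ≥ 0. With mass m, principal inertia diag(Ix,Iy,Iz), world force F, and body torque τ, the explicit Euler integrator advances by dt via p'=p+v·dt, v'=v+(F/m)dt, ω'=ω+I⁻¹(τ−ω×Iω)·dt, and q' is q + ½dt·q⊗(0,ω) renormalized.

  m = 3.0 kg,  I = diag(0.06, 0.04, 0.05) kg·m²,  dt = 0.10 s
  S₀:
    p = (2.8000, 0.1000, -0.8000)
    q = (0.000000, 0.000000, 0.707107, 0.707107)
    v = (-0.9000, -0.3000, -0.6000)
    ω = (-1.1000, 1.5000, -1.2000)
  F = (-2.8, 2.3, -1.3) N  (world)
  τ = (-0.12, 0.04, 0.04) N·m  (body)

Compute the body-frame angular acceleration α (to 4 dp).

precession coupling ω×(Iω) = (-0.0180, 0.0132, 0.0330)
(τ − ω×Iω)/I = (-1.7000, 0.6700, 0.1400)

α = (-1.7000, 0.6700, 0.1400)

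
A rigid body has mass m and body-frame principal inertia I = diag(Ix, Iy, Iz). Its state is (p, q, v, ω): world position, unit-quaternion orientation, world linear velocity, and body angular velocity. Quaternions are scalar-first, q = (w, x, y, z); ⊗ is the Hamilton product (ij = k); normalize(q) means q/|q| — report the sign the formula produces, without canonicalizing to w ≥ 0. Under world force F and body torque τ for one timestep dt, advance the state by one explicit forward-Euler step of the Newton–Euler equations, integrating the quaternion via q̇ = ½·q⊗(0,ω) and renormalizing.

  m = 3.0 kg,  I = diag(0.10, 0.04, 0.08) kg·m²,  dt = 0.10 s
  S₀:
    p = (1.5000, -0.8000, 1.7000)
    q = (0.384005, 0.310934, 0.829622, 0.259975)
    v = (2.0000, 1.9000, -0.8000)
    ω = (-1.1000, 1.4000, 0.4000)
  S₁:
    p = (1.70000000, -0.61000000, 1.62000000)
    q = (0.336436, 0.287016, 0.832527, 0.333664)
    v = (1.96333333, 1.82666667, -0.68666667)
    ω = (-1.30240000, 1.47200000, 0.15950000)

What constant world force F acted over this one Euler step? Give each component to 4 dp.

velocity change Δv = (-0.03666667, -0.07333333, 0.11333333)
F = m·Δv/dt = (-1.1000, -2.2000, 3.4000)

F = (-1.1000, -2.2000, 3.4000)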